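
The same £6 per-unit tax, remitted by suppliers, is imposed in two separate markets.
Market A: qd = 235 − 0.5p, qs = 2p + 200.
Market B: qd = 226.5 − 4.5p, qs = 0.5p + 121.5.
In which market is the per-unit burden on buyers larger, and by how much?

Market A: pre-tax p* = £14, q* = 228; post-tax q = 225.6; per-unit burden on buyers = £4.8.
Market B: pre-tax p* = £21, q* = 132; post-tax q = 129.3; per-unit burden on buyers = £0.6.
Difference: £4.8 vs £0.6 → market A is larger by £4.2.

Market A, by £4.2.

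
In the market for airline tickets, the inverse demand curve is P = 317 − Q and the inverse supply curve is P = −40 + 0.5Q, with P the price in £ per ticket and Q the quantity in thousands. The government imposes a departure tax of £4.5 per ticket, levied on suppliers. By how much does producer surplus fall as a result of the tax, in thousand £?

Inverting to Q(P) form: Qd = 317 − P; Qs = 2P + 80.
Before the tax: set 317 − P = 2P + 80 → P* = £79, Q* = 238.
With the tax collected from suppliers, supply shifts: Qs = 2(P − 4.5) + 80.
New equilibrium: buyers pay £82, suppliers receive £77.5, Q = 235. (Wedge: Pb − Ps = 4.5.)
ΔPS is the trapezoid between Q = 235 and Q = 238 of height £1.5: ½ · (238 + 235) · 1.5 = £354.75.

Producer surplus falls by £354.75 thousand.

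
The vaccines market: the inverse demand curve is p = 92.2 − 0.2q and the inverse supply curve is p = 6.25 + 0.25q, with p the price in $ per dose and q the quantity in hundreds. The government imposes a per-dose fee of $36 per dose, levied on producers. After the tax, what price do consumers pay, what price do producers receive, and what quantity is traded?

Rewrite in direct form: qd = 461 − 5p and qs = 4p − 25.
Without the tax, 461 − 5p = 4p − 25 gives 9p = 486, so p* = $54 and q* = 191.
With the tax collected from producers, supply shifts: qs = 4(p − 36) − 25.
New equilibrium: consumers pay $70, producers receive $34, q = 111. (Wedge: pb − ps = 36.)
The less price-elastic side of the market bears the larger share of a per-unit tax.

Consumers pay $70; producers receive $34; quantity = 111.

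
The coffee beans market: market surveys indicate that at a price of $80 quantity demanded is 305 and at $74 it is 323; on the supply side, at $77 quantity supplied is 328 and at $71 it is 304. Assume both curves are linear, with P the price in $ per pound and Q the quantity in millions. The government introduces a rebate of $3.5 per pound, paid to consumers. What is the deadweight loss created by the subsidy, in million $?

Demand slope: (323 − 305)/(74 − 80) = -3, so Qd = 545 − 3P.
Supply slope: (304 − 328)/(71 − 77) = 4, so Qs = 4P + 20.
Before the subsidy: set 545 − 3P = 4P + 20 → P* = $75, Q* = 320.
With a per-unit subsidy paid to consumers, each effectively pays P − 3.5, so demand becomes Qd = 545 − 3(P − 3.5).
New equilibrium: consumers pay $73, sellers receive $76.5, Q = 326. (Wedge: Pb − Ps = −3.5.)
Quantity rises by |ΔQ| = |320 − 326| = 6.
DWL = ½ · t · |ΔQ| = ½ · 3.5 · 6 = $10.5.

Deadweight loss = $10.5 million.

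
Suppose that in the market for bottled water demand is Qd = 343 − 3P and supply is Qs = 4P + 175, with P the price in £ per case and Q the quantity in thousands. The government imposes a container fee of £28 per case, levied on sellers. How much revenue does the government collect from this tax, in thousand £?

Before the tax: set 343 − 3P = 4P + 175 → P* = £24, Q* = 271.
With the tax collected from sellers, supply shifts: Qs = 4(P − 28) + 175.
Solving gives Q = 223 with consumers paying £40 and sellers receiving £12 (the £28 wedge).
Revenue = t · Q = 28 · 223 = £6244.

Tax revenue = £6244 thousand.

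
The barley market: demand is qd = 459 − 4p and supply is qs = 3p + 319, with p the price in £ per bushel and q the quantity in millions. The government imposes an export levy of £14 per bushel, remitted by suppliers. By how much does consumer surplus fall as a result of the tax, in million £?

Without the tax, 459 − 4p = 3p + 319 gives 7p = 140, so p* = £20 and q* = 379.
With the tax collected from suppliers, supply shifts: qs = 3(p − 14) + 319.
New equilibrium: consumers pay £26, suppliers receive £12, q = 355. (Wedge: pb − ps = 14.)
ΔCS is the trapezoid between Q = 355 and Q = 379 of height £6: ½ · (379 + 355) · 6 = £2202.

Consumer surplus falls by £2202 million.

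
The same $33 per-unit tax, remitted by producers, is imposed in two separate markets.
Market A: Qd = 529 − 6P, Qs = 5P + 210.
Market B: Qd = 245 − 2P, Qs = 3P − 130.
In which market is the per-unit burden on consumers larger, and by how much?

Market A: pre-tax P* = $29, Q* = 355; post-tax Q = 265; per-unit burden on consumers = $15.
Market B: pre-tax P* = $75, Q* = 95; post-tax Q = 55.4; per-unit burden on consumers = $19.8.
Difference: $15 vs $19.8 → market B is larger by $4.8.

Market B, by $4.8.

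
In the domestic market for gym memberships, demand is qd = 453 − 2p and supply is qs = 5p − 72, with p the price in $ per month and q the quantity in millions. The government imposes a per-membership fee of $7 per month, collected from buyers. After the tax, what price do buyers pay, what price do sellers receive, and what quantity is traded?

Without the tax, 453 − 2p = 5p − 72 gives 7p = 525, so p* = $75 and q* = 303.
With the tax collected from buyers, demand (in seller-price terms) shifts: qd = 453 − 2(p + 7).
New equilibrium: buyers pay $80, sellers receive $73, q = 293. (Wedge: pb − ps = 7.)

Buyers pay $80; sellers receive $73; quantity = 293.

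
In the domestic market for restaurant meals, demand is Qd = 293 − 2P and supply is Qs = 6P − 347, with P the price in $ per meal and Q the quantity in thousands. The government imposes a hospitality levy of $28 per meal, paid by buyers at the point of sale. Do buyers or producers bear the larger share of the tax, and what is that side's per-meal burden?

Buyers bear the larger share: $21 per meal.

Without the tax, 293 − 2P = 6P − 347 gives 8P = 640, so P* = $80 and Q* = 133.
With the tax collected from buyers, demand (in seller-price terms) shifts: Qd = 293 − 2(P + 28).
Solving gives Q = 91 with buyers paying $101 and producers receiving $73 (the $28 wedge).
Per-meal burden: buyers $21, producers $7.
Buyers take the larger share because demand is less price-elastic here (demand slope 2 vs supply slope 6).
The less price-elastic side of the market bears the larger share of a per-unit tax.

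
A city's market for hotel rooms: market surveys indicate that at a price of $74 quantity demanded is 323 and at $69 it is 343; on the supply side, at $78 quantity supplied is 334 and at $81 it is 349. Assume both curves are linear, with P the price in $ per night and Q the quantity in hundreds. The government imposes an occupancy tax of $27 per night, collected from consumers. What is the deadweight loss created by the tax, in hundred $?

Demand slope: (343 − 323)/(69 − 74) = -4, so Qd = 619 − 4P.
Supply slope: (349 − 334)/(81 − 78) = 5, so Qs = 5P − 56.
Without the tax, 619 − 4P = 5P − 56 gives 9P = 675, so P* = $75 and Q* = 319.
With the tax collected from consumers, demand (in seller-price terms) shifts: Qd = 619 − 4(P + 27).
New equilibrium: consumers pay $90, sellers receive $63, Q = 259. (Wedge: Pb − Ps = 27.)
Quantity falls by |ΔQ| = |319 − 259| = 60.
DWL = ½ · t · |ΔQ| = ½ · 27 · 60 = $810.

Deadweight loss = $810 hundred.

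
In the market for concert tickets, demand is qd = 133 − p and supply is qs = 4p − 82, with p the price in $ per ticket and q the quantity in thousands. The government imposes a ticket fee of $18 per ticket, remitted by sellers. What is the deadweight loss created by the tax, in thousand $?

Deadweight loss = $129.6 thousand.

Before the tax: set 133 − p = 4p − 82 → p* = $43, q* = 90.
With the tax collected from sellers, supply shifts: qs = 4(p − 18) − 82.
Solving gives q = 75.6 with buyers paying $57.4 and sellers receiving $39.4 (the $18 wedge).
Quantity falls by |ΔQ| = |90 − 75.6| = 14.4.
DWL = ½ · t · |ΔQ| = ½ · 18 · 14.4 = $129.6.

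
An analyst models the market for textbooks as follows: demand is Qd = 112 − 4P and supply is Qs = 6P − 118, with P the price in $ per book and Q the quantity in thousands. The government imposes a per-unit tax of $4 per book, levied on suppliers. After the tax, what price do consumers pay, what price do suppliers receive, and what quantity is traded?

Without the tax, 112 − 4P = 6P − 118 gives 10P = 230, so P* = $23 and Q* = 20.
With the tax collected from suppliers, supply shifts: Qs = 6(P − 4) − 118.
New equilibrium: consumers pay $25.4, suppliers receive $21.4, Q = 10.4. (Wedge: Pb − Ps = 4.)

Consumers pay $25.4; suppliers receive $21.4; quantity = 10.4.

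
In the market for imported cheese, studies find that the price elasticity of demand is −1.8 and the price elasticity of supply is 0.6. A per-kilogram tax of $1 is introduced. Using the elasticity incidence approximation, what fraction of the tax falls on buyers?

Incidence ratio: buyers' share ≈ εs / (εs + |εd|) = 0.6 / (0.6 + 1.8) = 0.25.
Supply is the less elastic side, so buyers bear the smaller share.

Buyers' share ≈ 0.25.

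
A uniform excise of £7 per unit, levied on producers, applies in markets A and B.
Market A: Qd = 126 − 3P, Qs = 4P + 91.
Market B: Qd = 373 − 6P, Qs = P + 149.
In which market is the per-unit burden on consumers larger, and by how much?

Market A: pre-tax P* = £5, Q* = 111; post-tax Q = 99; per-unit burden on consumers = £4.
Market B: pre-tax P* = £32, Q* = 181; post-tax Q = 175; per-unit burden on consumers = £1.
Difference: £4 vs £1 → market A is larger by £3.

Market A, by £3.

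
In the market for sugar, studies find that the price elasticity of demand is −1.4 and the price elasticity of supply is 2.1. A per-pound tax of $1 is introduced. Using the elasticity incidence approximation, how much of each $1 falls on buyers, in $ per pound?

Buyers bear ≈ $0.6 per pound.

Incidence ratio: buyers' share ≈ εs / (εs + |εd|) = 2.1 / (2.1 + 1.4) = 0.6.
So buyers bear ≈ 0.6 × $1 = $0.6; sellers bear $0.4.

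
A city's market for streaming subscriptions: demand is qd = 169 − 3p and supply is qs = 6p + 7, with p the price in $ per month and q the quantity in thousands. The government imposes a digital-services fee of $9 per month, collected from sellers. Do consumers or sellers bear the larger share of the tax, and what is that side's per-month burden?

Without the tax, 169 − 3p = 6p + 7 gives 9p = 162, so p* = $18 and q* = 115.
With the tax collected from sellers, supply shifts: qs = 6(p − 9) + 7.
Solving gives q = 97 with consumers paying $24 and sellers receiving $15 (the $9 wedge).
Per-month burden: consumers $6, sellers $3.
Consumers take the larger share because demand is less price-elastic here (demand slope 3 vs supply slope 6).
The less price-elastic side of the market bears the larger share of a per-unit tax.

Consumers bear the larger share: $6 per month.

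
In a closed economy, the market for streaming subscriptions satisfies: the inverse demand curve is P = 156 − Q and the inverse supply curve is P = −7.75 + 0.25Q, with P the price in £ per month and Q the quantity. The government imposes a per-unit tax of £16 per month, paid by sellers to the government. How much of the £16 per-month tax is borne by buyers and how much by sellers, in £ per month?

Rewrite in direct form: Qd = 156 − P and Qs = 4P + 31.
Before the tax: set 156 − P = 4P + 31 → P* = £25, Q* = 131.
With the tax collected from sellers, supply shifts: Qs = 4(P − 16) + 31.
New equilibrium: buyers pay £37.8, sellers receive £21.8, Q = 118.2. (Wedge: Pb − Ps = 16.)
Burden on buyers: £12.8; on sellers: £3.2. (They sum to £16.)

Buyers bear £12.8 per month; sellers bear £3.2 per month.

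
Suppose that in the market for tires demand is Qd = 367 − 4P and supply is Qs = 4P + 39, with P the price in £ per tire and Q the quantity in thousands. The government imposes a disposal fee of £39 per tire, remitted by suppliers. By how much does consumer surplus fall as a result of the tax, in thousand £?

Before the tax: set 367 − 4P = 4P + 39 → P* = £41, Q* = 203.
With the tax collected from suppliers, supply shifts: Qs = 4(P − 39) + 39.
Solving gives Q = 125 with consumers paying £60.5 and suppliers receiving £21.5 (the £39 wedge).
ΔCS is the trapezoid between Q = 125 and Q = 203 of height £19.5: ½ · (203 + 125) · 19.5 = £3198.

Consumer surplus falls by £3198 thousand.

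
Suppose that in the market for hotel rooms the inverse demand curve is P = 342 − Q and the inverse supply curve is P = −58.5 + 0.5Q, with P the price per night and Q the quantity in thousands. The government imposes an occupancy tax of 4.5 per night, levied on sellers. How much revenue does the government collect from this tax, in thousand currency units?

Tax revenue = 1188 thousand.

Inverting to Q(P) form: Qd = 342 − P; Qs = 2P + 117.
Before the tax: set 342 − P = 2P + 117 → P* = 75, Q* = 267.
With the tax collected from sellers, supply shifts: Qs = 2(P − 4.5) + 117.
Solving gives Q = 264 with buyers paying 78 and sellers receiving 73.5 (the 4.5 wedge).
Revenue = t · Q = 4.5 · 264 = 1188.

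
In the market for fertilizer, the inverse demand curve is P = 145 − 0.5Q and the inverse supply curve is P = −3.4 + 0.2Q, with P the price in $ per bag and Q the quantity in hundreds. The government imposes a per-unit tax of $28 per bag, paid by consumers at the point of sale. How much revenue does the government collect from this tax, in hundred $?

Inverting to Q(P) form: Qd = 290 − 2P; Qs = 5P + 17.
Without the tax, 290 − 2P = 5P + 17 gives 7P = 273, so P* = $39 and Q* = 212.
With the tax collected from consumers, demand (in seller-price terms) shifts: Qd = 290 − 2(P + 28).
Solving gives Q = 172 with consumers paying $59 and sellers receiving $31 (the $28 wedge).
Revenue = t · Q = 28 · 172 = $4816.

Tax revenue = $4816 hundred.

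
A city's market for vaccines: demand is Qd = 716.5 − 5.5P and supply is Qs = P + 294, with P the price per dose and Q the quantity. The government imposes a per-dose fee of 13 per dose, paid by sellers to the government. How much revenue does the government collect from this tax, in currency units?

Tax revenue = 4524.

Without the tax, 716.5 − 5.5P = P + 294 gives 6.5P = 422.5, so P* = 65 and Q* = 359.
With the tax collected from sellers, supply shifts: Qs = (P − 13) + 294.
Solving gives Q = 348 with buyers paying 67 and sellers receiving 54 (the 13 wedge).
Revenue = t · Q = 13 · 348 = 4524.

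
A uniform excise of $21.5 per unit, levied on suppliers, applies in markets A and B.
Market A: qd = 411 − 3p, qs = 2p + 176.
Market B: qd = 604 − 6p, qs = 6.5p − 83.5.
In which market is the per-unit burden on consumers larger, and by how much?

Market A: pre-tax p* = $47, q* = 270; post-tax q = 244.2; per-unit burden on consumers = $8.6.
Market B: pre-tax p* = $55, q* = 274; post-tax q = 206.92; per-unit burden on consumers = $11.18.
Difference: $8.6 vs $11.18 → market B is larger by $2.58.

Market B, by $2.58.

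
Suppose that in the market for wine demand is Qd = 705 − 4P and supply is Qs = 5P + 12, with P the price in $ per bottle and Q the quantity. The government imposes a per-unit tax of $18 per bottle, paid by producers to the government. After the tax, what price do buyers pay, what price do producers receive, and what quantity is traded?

Buyers pay $87; producers receive $69; quantity = 357.

Before the tax: set 705 − 4P = 5P + 12 → P* = $77, Q* = 397.
With the tax collected from producers, supply shifts: Qs = 5(P − 18) + 12.
New equilibrium: buyers pay $87, producers receive $69, Q = 357. (Wedge: Pb − Ps = 18.)
The less price-elastic side of the market bears the larger share of a per-unit tax.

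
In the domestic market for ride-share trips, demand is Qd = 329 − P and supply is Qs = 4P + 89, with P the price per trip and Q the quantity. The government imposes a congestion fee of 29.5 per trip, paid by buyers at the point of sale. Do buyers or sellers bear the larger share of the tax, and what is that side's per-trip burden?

Buyers bear the larger share: 23.6 per trip.

Without the tax, 329 − P = 4P + 89 gives 5P = 240, so P* = 48 and Q* = 281.
With the tax collected from buyers, demand (in seller-price terms) shifts: Qd = 329 − (P + 29.5).
Solving gives Q = 257.4 with buyers paying 71.6 and sellers receiving 42.1 (the 29.5 wedge).
Per-trip burden: buyers 23.6, sellers 5.9.
Buyers take the larger share because demand is less price-elastic here (demand slope 1 vs supply slope 4).
The less price-elastic side of the market bears the larger share of a per-unit tax.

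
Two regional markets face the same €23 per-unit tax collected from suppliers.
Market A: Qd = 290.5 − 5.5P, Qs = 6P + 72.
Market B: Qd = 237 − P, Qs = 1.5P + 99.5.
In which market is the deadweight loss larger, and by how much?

Market A, by €600.3.

Market A: pre-tax P* = €19, Q* = 186; post-tax Q = 120; deadweight loss = €759.
Market B: pre-tax P* = €55, Q* = 182; post-tax Q = 168.2; deadweight loss = €158.7.
Difference: €759 vs €158.7 → market A is larger by €600.3.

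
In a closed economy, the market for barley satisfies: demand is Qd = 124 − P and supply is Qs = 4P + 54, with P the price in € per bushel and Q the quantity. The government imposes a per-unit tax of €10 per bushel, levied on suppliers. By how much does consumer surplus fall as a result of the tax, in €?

Consumer surplus falls by €848.

Without the tax, 124 − P = 4P + 54 gives 5P = 70, so P* = €14 and Q* = 110.
With the tax collected from suppliers, supply shifts: Qs = 4(P − 10) + 54.
New equilibrium: buyers pay €22, suppliers receive €12, Q = 102. (Wedge: Pb − Ps = 10.)
ΔCS is the trapezoid between Q = 102 and Q = 110 of height €8: ½ · (110 + 102) · 8 = €848.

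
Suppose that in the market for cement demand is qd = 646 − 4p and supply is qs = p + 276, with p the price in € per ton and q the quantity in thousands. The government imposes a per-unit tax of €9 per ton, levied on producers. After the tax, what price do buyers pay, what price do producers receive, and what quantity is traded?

Buyers pay €75.8; producers receive €66.8; quantity = 342.8.

Before the tax: set 646 − 4p = p + 276 → p* = €74, q* = 350.
With the tax collected from producers, supply shifts: qs = (p − 9) + 276.
New equilibrium: buyers pay €75.8, producers receive €66.8, q = 342.8. (Wedge: pb − ps = 9.)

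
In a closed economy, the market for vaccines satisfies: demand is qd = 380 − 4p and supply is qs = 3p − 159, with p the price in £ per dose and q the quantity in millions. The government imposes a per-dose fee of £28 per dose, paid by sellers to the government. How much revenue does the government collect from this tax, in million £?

Before the tax: set 380 − 4p = 3p − 159 → p* = £77, q* = 72.
With the tax collected from sellers, supply shifts: qs = 3(p − 28) − 159.
New equilibrium: consumers pay £89, sellers receive £61, q = 24. (Wedge: pb − ps = 28.)
Revenue = t · Q = 28 · 24 = £672.

Tax revenue = £672 million.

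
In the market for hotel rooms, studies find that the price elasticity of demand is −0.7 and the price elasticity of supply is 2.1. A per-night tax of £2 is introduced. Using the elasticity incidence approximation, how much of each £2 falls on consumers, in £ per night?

Consumers bear ≈ £1.5 per night.

Incidence ratio: consumers' share ≈ εs / (εs + |εd|) = 2.1 / (2.1 + 0.7) = 0.75.
So consumers bear ≈ 0.75 × £2 = £1.5; sellers bear £0.5.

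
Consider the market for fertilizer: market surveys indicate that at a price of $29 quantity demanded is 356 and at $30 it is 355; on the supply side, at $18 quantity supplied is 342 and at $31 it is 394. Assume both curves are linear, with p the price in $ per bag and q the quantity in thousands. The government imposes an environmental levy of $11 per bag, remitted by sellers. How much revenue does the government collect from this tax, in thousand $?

Tax revenue = $3885.2 thousand.

Demand slope: (355 − 356)/(30 − 29) = -1, so qd = 385 − p.
Supply slope: (394 − 342)/(31 − 18) = 4, so qs = 4p + 270.
Without the tax, 385 − p = 4p + 270 gives 5p = 115, so p* = $23 and q* = 362.
With the tax collected from sellers, supply shifts: qs = 4(p − 11) + 270.
New equilibrium: consumers pay $31.8, sellers receive $20.8, q = 353.2. (Wedge: pb − ps = 11.)
Revenue = t · Q = 11 · 353.2 = $3885.2.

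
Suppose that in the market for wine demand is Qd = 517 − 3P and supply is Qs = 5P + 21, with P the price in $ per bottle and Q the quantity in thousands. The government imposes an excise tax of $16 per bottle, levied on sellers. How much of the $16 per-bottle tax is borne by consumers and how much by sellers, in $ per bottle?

Without the tax, 517 − 3P = 5P + 21 gives 8P = 496, so P* = $62 and Q* = 331.
With the tax collected from sellers, supply shifts: Qs = 5(P − 16) + 21.
New equilibrium: consumers pay $72, sellers receive $56, Q = 301. (Wedge: Pb − Ps = 16.)
Burden on consumers: $10; on sellers: $6. (They sum to $16.)

Consumers bear $10 per bottle; sellers bear $6 per bottle.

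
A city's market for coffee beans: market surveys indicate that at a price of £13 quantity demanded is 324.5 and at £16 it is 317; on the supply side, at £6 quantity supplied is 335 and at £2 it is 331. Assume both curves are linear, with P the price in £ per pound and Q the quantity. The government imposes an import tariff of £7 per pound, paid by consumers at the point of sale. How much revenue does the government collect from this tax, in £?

Demand slope: (317 − 324.5)/(16 − 13) = -2.5, so Qd = 357 − 2.5P.
Supply slope: (331 − 335)/(2 − 6) = 1, so Qs = P + 329.
Without the tax, 357 − 2.5P = P + 329 gives 3.5P = 28, so P* = £8 and Q* = 337.
With the tax collected from consumers, demand (in seller-price terms) shifts: Qd = 357 − 2.5(P + 7).
Solving gives Q = 332 with consumers paying £10 and suppliers receiving £3 (the £7 wedge).
Revenue = t · Q = 7 · 332 = £2324.

Tax revenue = £2324.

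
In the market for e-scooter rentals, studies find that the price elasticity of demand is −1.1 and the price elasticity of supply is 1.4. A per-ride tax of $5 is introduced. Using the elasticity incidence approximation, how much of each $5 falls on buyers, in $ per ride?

Buyers bear ≈ $2.8 per ride.

Incidence ratio: buyers' share ≈ εs / (εs + |εd|) = 1.4 / (1.4 + 1.1) = 0.56.
So buyers bear ≈ 0.56 × $5 = $2.8; suppliers bear $2.2.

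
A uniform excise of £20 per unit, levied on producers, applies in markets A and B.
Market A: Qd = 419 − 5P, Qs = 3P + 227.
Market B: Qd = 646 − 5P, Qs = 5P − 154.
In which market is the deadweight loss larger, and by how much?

Market A: pre-tax P* = £24, Q* = 299; post-tax Q = 261.5; deadweight loss = £375.
Market B: pre-tax P* = £80, Q* = 246; post-tax Q = 196; deadweight loss = £500.
Difference: £375 vs £500 → market B is larger by £125.

Market B, by £125.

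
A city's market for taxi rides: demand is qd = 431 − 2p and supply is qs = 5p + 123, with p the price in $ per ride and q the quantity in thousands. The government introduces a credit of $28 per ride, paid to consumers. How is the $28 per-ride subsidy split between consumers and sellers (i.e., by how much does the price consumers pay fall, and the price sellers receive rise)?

Without the subsidy, 431 − 2p = 5p + 123 gives 7p = 308, so p* = $44 and q* = 343.
With a per-unit subsidy paid to consumers, each effectively pays p − 28, so demand becomes qd = 431 − 2(p − 28).
New equilibrium: consumers pay $24, sellers receive $52, q = 383. (Wedge: pb − ps = −28.)
Gain to consumers: $20; to sellers: $8. (They sum to $28.)

Consumers gain $20 per ride; sellers gain $8 per ride.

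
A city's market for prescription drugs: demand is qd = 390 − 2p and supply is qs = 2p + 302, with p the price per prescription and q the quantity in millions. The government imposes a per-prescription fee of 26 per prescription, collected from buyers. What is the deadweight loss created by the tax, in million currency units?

Deadweight loss = 338 million.

Without the tax, 390 − 2p = 2p + 302 gives 4p = 88, so p* = 22 and q* = 346.
With the tax collected from buyers, demand (in seller-price terms) shifts: qd = 390 − 2(p + 26).
New equilibrium: buyers pay 35, suppliers receive 9, q = 320. (Wedge: pb − ps = 26.)
Quantity falls by |ΔQ| = |346 − 320| = 26.
DWL = ½ · t · |ΔQ| = ½ · 26 · 26 = 338.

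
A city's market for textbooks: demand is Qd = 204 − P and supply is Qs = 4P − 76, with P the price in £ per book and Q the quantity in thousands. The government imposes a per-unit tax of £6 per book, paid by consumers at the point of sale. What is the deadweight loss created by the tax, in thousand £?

Before the tax: set 204 − P = 4P − 76 → P* = £56, Q* = 148.
With the tax collected from consumers, demand (in seller-price terms) shifts: Qd = 204 − (P + 6).
New equilibrium: consumers pay £60.8, producers receive £54.8, Q = 143.2. (Wedge: Pb − Ps = 6.)
Quantity falls by |ΔQ| = |148 − 143.2| = 4.8.
DWL = ½ · t · |ΔQ| = ½ · 6 · 4.8 = £14.4.

Deadweight loss = £14.4 thousand.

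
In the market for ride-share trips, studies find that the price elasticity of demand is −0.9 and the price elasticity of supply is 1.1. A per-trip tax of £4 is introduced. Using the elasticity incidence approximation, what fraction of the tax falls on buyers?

Incidence ratio: buyers' share ≈ εs / (εs + |εd|) = 1.1 / (1.1 + 0.9) = 0.55.
Supply is the more elastic side, so buyers bear the larger share.

Buyers' share ≈ 0.55.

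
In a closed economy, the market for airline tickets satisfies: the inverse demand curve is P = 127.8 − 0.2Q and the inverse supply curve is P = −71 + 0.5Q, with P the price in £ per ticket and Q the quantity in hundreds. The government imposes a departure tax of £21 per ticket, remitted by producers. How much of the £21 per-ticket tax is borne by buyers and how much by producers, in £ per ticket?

Buyers bear £6 per ticket; producers bear £15 per ticket.

Rewrite in direct form: Qd = 639 − 5P and Qs = 2P + 142.
Without the tax, 639 − 5P = 2P + 142 gives 7P = 497, so P* = £71 and Q* = 284.
With the tax collected from producers, supply shifts: Qs = 2(P − 21) + 142.
Solving gives Q = 254 with buyers paying £77 and producers receiving £56 (the £21 wedge).
Burden on buyers: £6; on producers: £15. (They sum to £21.)
The less price-elastic side of the market bears the larger share of a per-unit tax.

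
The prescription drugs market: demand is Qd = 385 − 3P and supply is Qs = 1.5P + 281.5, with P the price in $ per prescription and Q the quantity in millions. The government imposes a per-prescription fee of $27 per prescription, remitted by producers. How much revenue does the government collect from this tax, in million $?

Without the tax, 385 − 3P = 1.5P + 281.5 gives 4.5P = 103.5, so P* = $23 and Q* = 316.
With the tax collected from producers, supply shifts: Qs = 1.5(P − 27) + 281.5.
New equilibrium: buyers pay $32, producers receive $5, Q = 289. (Wedge: Pb − Ps = 27.)
Revenue = t · Q = 27 · 289 = $7803.

Tax revenue = $7803 million.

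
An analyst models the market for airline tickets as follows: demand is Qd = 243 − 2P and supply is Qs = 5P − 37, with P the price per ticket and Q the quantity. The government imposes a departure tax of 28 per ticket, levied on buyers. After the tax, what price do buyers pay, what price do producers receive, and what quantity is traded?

Without the tax, 243 − 2P = 5P − 37 gives 7P = 280, so P* = 40 and Q* = 163.
With the tax collected from buyers, demand (in seller-price terms) shifts: Qd = 243 − 2(P + 28).
Solving gives Q = 123 with buyers paying 60 and producers receiving 32 (the 28 wedge).

Buyers pay 60; producers receive 32; quantity = 123.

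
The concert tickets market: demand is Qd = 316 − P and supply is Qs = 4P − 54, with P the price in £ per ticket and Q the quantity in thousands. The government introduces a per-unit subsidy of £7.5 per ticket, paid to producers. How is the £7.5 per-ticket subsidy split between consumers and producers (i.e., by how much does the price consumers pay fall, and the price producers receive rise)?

Consumers gain £6 per ticket; producers gain £1.5 per ticket.

Before the subsidy: set 316 − P = 4P − 54 → P* = £74, Q* = 242.
With a per-unit subsidy paid to producers, each receives P + 7.5 per unit sold, so supply becomes Qs = 4(P + 7.5) − 54.
New equilibrium: consumers pay £68, producers receive £75.5, Q = 248. (Wedge: Pb − Ps = −7.5.)
Gain to consumers: £6; to producers: £1.5. (They sum to £7.5.)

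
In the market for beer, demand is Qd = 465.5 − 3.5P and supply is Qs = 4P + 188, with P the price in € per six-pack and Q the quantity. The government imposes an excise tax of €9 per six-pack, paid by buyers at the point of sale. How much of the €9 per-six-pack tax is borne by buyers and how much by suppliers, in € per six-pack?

Buyers bear €4.8 per six-pack; suppliers bear €4.2 per six-pack.

Without the tax, 465.5 − 3.5P = 4P + 188 gives 7.5P = 277.5, so P* = €37 and Q* = 336.
With the tax collected from buyers, demand (in seller-price terms) shifts: Qd = 465.5 − 3.5(P + 9).
New equilibrium: buyers pay €41.8, suppliers receive €32.8, Q = 319.2. (Wedge: Pb − Ps = 9.)
Burden on buyers: €4.8; on suppliers: €4.2. (They sum to €9.)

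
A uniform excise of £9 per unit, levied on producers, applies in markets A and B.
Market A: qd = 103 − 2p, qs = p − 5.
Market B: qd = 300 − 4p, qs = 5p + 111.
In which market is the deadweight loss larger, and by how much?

Market B, by £63.

Market A: pre-tax p* = £36, q* = 31; post-tax q = 25; deadweight loss = £27.
Market B: pre-tax p* = £21, q* = 216; post-tax q = 196; deadweight loss = £90.
Difference: £27 vs £90 → market B is larger by £63.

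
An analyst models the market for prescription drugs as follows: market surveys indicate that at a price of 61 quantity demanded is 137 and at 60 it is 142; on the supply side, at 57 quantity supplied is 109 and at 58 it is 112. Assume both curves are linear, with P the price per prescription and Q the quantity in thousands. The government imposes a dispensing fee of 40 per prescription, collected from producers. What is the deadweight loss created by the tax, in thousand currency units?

Demand slope: (142 − 137)/(60 − 61) = -5, so Qd = 442 − 5P.
Supply slope: (112 − 109)/(58 − 57) = 3, so Qs = 3P − 62.
Without the tax, 442 − 5P = 3P − 62 gives 8P = 504, so P* = 63 and Q* = 127.
With the tax collected from producers, supply shifts: Qs = 3(P − 40) − 62.
New equilibrium: consumers pay 78, producers receive 38, Q = 52. (Wedge: Pb − Ps = 40.)
Quantity falls by |ΔQ| = |127 − 52| = 75.
DWL = ½ · t · |ΔQ| = ½ · 40 · 75 = 1500.

Deadweight loss = 1500 thousand.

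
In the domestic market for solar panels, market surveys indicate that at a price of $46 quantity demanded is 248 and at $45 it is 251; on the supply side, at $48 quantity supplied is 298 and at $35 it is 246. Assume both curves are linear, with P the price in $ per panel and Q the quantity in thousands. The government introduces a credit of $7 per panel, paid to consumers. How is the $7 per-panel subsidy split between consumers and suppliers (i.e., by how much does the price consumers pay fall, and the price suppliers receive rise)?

Consumers gain $4 per panel; suppliers gain $3 per panel.

Demand slope: (251 − 248)/(45 − 46) = -3, so Qd = 386 − 3P.
Supply slope: (246 − 298)/(35 − 48) = 4, so Qs = 4P + 106.
Without the subsidy, 386 − 3P = 4P + 106 gives 7P = 280, so P* = $40 and Q* = 266.
With a per-unit subsidy paid to consumers, each effectively pays P − 7, so demand becomes Qd = 386 − 3(P − 7).
Solving gives Q = 278 with consumers paying $36 and suppliers receiving $43 (the $7 wedge).
Gain to consumers: $4; to suppliers: $3. (They sum to $7.)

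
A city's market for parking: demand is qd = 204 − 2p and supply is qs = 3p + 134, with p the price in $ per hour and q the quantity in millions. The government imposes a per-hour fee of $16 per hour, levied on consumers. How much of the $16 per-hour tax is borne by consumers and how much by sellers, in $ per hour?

Without the tax, 204 − 2p = 3p + 134 gives 5p = 70, so p* = $14 and q* = 176.
With the tax collected from consumers, demand (in seller-price terms) shifts: qd = 204 − 2(p + 16).
Solving gives q = 156.8 with consumers paying $23.6 and sellers receiving $7.6 (the $16 wedge).
Burden on consumers: $9.6; on sellers: $6.4. (They sum to $16.)
The less price-elastic side of the market bears the larger share of a per-unit tax.

Consumers bear $9.6 per hour; sellers bear $6.4 per hour.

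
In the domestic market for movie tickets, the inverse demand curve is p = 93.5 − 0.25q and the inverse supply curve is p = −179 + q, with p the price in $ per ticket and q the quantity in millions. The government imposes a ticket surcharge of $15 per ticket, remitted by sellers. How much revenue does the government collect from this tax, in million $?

Tax revenue = $3090 million.

Rewrite in direct form: qd = 374 − 4p and qs = p + 179.
Before the tax: set 374 − 4p = p + 179 → p* = $39, q* = 218.
With the tax collected from sellers, supply shifts: qs = (p − 15) + 179.
New equilibrium: consumers pay $42, sellers receive $27, q = 206. (Wedge: pb − ps = 15.)
Revenue = t · Q = 15 · 206 = $3090.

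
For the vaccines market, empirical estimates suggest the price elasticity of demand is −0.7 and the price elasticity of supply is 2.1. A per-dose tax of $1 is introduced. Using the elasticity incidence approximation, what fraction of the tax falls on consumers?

Consumers' share ≈ 0.75.

Incidence ratio: consumers' share ≈ εs / (εs + |εd|) = 2.1 / (2.1 + 0.7) = 0.75.
Supply is the more elastic side, so consumers bear the larger share.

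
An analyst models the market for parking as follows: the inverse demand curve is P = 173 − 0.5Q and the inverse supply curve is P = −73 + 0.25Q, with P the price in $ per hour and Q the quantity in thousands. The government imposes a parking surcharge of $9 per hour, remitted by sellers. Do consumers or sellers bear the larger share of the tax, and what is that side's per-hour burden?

Consumers bear the larger share: $6 per hour.

Inverting to Q(P) form: Qd = 346 − 2P; Qs = 4P + 292.
Without the tax, 346 − 2P = 4P + 292 gives 6P = 54, so P* = $9 and Q* = 328.
With the tax collected from sellers, supply shifts: Qs = 4(P − 9) + 292.
New equilibrium: consumers pay $15, sellers receive $6, Q = 316. (Wedge: Pb − Ps = 9.)
Per-hour burden: consumers $6, sellers $3.
Consumers take the larger share because demand is less price-elastic here (demand slope 2 vs supply slope 4).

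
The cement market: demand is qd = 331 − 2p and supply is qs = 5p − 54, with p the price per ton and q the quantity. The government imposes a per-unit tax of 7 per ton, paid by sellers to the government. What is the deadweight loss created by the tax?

Deadweight loss = 35.

Without the tax, 331 − 2p = 5p − 54 gives 7p = 385, so p* = 55 and q* = 221.
With the tax collected from sellers, supply shifts: qs = 5(p − 7) − 54.
New equilibrium: buyers pay 60, sellers receive 53, q = 211. (Wedge: pb − ps = 7.)
Quantity falls by |ΔQ| = |221 − 211| = 10.
DWL = ½ · t · |ΔQ| = ½ · 7 · 10 = 35.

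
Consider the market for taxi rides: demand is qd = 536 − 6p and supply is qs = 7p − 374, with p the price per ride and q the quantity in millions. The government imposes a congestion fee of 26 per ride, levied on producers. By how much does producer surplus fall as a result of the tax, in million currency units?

Before the tax: set 536 − 6p = 7p − 374 → p* = 70, q* = 116.
With the tax collected from producers, supply shifts: qs = 7(p − 26) − 374.
New equilibrium: consumers pay 84, producers receive 58, q = 32. (Wedge: pb − ps = 26.)
ΔPS is the trapezoid between Q = 32 and Q = 116 of height 12: ½ · (116 + 32) · 12 = 888.

Producer surplus falls by 888 million.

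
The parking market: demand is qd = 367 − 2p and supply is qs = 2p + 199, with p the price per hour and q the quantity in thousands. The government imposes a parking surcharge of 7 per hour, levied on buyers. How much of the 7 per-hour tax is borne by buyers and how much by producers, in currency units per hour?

Without the tax, 367 − 2p = 2p + 199 gives 4p = 168, so p* = 42 and q* = 283.
With the tax collected from buyers, demand (in seller-price terms) shifts: qd = 367 − 2(p + 7).
Solving gives q = 276 with buyers paying 45.5 and producers receiving 38.5 (the 7 wedge).
Burden on buyers: 3.5; on producers: 3.5. (They sum to 7.)

Buyers bear 3.5 per hour; producers bear 3.5 per hour.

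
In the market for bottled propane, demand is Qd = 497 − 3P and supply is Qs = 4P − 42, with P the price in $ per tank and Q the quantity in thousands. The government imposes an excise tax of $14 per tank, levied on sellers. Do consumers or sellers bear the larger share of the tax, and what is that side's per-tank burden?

Consumers bear the larger share: $8 per tank.

Before the tax: set 497 − 3P = 4P − 42 → P* = $77, Q* = 266.
With the tax collected from sellers, supply shifts: Qs = 4(P − 14) − 42.
New equilibrium: consumers pay $85, sellers receive $71, Q = 242. (Wedge: Pb − Ps = 14.)
Per-tank burden: consumers $8, sellers $6.
Consumers take the larger share because demand is less price-elastic here (demand slope 3 vs supply slope 4).
The less price-elastic side of the market bears the larger share of a per-unit tax.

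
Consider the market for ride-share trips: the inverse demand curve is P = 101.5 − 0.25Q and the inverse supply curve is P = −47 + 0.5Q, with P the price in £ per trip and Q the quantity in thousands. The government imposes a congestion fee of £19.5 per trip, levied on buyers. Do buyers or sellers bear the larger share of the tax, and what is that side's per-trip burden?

Rewrite in direct form: Qd = 406 − 4P and Qs = 2P + 94.
Before the tax: set 406 − 4P = 2P + 94 → P* = £52, Q* = 198.
With the tax collected from buyers, demand (in seller-price terms) shifts: Qd = 406 − 4(P + 19.5).
New equilibrium: buyers pay £58.5, sellers receive £39, Q = 172. (Wedge: Pb − Ps = 19.5.)
Per-trip burden: buyers £6.5, sellers £13.
Sellers take the larger share because supply is less price-elastic here (demand slope 4 vs supply slope 2).
The less price-elastic side of the market bears the larger share of a per-unit tax.

Sellers bear the larger share: £13 per trip.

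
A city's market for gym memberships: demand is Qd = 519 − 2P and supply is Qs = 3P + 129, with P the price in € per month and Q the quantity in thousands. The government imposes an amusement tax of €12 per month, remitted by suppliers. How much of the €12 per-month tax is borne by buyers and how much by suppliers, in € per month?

Buyers bear €7.2 per month; suppliers bear €4.8 per month.

Without the tax, 519 − 2P = 3P + 129 gives 5P = 390, so P* = €78 and Q* = 363.
With the tax collected from suppliers, supply shifts: Qs = 3(P − 12) + 129.
New equilibrium: buyers pay €85.2, suppliers receive €73.2, Q = 348.6. (Wedge: Pb − Ps = 12.)
Burden on buyers: €7.2; on suppliers: €4.8. (They sum to €12.)
The less price-elastic side of the market bears the larger share of a per-unit tax.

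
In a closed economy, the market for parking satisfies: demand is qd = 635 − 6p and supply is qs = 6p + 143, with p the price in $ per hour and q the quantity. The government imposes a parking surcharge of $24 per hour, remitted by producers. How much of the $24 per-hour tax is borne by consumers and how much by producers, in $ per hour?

Consumers bear $12 per hour; producers bear $12 per hour.

Before the tax: set 635 − 6p = 6p + 143 → p* = $41, q* = 389.
With the tax collected from producers, supply shifts: qs = 6(p − 24) + 143.
Solving gives q = 317 with consumers paying $53 and producers receiving $29 (the $24 wedge).
Burden on consumers: $12; on producers: $12. (They sum to $24.)
The less price-elastic side of the market bears the larger share of a per-unit tax.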